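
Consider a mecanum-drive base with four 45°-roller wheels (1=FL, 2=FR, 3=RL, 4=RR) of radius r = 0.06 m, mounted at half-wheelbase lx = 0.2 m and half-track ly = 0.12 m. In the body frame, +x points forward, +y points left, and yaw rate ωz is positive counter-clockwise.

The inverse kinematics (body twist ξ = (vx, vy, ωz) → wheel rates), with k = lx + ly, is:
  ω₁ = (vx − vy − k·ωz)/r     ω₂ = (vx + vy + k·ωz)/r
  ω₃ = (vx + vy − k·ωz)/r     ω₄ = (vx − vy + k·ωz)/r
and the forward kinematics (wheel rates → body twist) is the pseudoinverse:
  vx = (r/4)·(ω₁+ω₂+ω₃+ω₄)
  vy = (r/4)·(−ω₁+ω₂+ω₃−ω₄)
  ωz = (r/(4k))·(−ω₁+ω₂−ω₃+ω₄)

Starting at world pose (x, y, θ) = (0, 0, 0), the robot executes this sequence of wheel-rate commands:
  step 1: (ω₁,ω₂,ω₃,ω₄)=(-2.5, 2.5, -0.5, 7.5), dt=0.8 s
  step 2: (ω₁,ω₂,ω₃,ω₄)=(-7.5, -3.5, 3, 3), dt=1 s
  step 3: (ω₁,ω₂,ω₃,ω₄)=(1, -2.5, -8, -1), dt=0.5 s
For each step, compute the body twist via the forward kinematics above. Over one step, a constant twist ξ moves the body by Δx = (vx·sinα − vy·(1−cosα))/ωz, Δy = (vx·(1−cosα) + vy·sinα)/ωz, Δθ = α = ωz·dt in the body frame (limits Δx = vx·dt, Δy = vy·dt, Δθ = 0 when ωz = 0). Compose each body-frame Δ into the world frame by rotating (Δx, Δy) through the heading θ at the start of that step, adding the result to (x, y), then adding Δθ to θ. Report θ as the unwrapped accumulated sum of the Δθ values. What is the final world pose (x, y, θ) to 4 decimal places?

step 1: ξ=(vx,vy,ωz)=(0.1050, -0.0450, 0.6094), dt=0.8 → body Δ=(0.0893, -0.0145, 0.4875) → world pose (0.0893, -0.0145, 0.4875)
step 2: ξ=(vx,vy,ωz)=(-0.0750, 0.0600, 0.1875), dt=1.0 → body Δ=(-0.0802, 0.0526, 0.1875) → world pose (-0.0062, -0.0056, 0.6750)
step 3: ξ=(vx,vy,ωz)=(-0.1575, -0.1575, 0.1641), dt=0.5 → body Δ=(-0.0754, -0.0819, 0.0820) → world pose (-0.0139, -0.1166, 0.7570)

(-0.0139, -0.1166, 0.7570)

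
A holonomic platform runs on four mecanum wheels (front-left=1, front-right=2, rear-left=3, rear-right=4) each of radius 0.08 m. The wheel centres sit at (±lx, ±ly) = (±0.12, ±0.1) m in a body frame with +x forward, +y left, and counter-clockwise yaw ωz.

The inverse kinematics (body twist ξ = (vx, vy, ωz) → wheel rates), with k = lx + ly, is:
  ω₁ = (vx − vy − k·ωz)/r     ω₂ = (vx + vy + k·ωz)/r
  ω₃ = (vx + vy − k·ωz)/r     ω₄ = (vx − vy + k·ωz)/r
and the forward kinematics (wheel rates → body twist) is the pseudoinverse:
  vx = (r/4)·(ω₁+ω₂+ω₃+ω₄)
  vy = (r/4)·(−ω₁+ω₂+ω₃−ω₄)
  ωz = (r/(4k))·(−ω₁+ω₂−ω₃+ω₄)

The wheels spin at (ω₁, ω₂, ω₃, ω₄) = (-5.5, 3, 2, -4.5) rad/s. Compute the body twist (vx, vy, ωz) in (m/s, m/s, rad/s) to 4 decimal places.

(-0.1000, 0.3000, 0.1818)

k = lx + ly = 0.12 + 0.1 = 0.2200
ω₁+ω₂+ω₃+ω₄ = -5.0000  →  vx = (0.08/4)·-5.0000 = -0.1000
−ω₁+ω₂+ω₃−ω₄ = 15.0000  →  vy = (0.08/4)·15.0000 = 0.3000
−ω₁+ω₂−ω₃+ω₄ = 2.0000  →  ωz = (0.08/0.8800)·2.0000 = 0.1818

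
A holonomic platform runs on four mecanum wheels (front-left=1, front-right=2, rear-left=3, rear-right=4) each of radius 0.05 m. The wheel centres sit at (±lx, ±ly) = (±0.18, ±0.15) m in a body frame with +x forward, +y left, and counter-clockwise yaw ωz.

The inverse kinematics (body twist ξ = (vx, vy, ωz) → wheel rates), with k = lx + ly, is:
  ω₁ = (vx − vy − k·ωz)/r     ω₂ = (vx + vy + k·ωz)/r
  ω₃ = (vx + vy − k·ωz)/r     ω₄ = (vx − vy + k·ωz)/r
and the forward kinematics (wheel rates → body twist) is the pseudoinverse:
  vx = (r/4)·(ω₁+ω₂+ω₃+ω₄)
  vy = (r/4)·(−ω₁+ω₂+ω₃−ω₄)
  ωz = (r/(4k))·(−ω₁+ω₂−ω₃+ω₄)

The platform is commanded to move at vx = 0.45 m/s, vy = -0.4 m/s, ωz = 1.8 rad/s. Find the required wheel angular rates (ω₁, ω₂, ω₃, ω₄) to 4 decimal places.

k = lx + ly = 0.18 + 0.15 = 0.3300;  k·ωz = 0.3300·1.8 = 0.5940
ω₁ (FL) = (vx − vy − k·ωz)/r = 0.2560/0.05 = 5.1200
ω₂ (FR) = (vx + vy + k·ωz)/r = 0.6440/0.05 = 12.8800
ω₃ (RL) = (vx + vy − k·ωz)/r = -0.5440/0.05 = -10.8800
ω₄ (RR) = (vx − vy + k·ωz)/r = 1.4440/0.05 = 28.8800

(5.1200, 12.8800, -10.8800, 28.8800)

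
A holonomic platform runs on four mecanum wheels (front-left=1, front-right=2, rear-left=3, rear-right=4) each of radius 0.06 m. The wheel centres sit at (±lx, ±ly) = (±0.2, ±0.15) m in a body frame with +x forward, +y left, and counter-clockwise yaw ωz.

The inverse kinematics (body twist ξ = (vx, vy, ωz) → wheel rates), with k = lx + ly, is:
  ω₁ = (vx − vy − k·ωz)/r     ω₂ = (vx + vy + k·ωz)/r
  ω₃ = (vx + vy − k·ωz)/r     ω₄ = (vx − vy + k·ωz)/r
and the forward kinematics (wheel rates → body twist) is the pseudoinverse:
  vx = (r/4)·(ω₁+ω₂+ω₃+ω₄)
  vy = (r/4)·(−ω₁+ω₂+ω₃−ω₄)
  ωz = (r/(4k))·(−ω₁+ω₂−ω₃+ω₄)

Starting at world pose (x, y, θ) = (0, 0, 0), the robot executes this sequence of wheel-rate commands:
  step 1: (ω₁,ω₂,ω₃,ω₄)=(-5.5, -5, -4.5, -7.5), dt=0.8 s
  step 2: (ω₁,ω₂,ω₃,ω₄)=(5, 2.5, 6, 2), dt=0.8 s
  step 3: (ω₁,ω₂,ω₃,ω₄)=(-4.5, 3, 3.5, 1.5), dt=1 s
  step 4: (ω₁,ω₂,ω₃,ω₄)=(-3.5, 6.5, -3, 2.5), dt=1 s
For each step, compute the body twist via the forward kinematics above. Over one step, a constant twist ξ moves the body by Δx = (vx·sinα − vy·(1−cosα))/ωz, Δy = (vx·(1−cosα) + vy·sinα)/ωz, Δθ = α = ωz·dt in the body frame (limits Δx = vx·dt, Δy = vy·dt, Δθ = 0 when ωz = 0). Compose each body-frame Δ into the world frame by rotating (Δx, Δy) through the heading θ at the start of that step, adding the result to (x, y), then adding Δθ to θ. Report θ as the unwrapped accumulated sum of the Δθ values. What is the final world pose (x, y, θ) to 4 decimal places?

step 1: ξ=(vx,vy,ωz)=(-0.3375, 0.0525, -0.1071), dt=0.8 → body Δ=(-0.2679, 0.0535, -0.0857) → world pose (-0.2679, 0.0535, -0.0857)
step 2: ξ=(vx,vy,ωz)=(0.2325, 0.0225, -0.2786), dt=0.8 → body Δ=(0.1865, -0.0028, -0.2229) → world pose (-0.0823, 0.0348, -0.3086)
step 3: ξ=(vx,vy,ωz)=(0.0525, 0.1425, 0.2357), dt=1.0 → body Δ=(0.0353, 0.1473, 0.2357) → world pose (-0.0040, 0.1644, -0.0729)
step 4: ξ=(vx,vy,ωz)=(0.0375, 0.0675, 0.6643), dt=1.0 → body Δ=(0.0132, 0.0746, 0.6643) → world pose (0.0146, 0.2379, 0.5914)

(0.0146, 0.2379, 0.5914)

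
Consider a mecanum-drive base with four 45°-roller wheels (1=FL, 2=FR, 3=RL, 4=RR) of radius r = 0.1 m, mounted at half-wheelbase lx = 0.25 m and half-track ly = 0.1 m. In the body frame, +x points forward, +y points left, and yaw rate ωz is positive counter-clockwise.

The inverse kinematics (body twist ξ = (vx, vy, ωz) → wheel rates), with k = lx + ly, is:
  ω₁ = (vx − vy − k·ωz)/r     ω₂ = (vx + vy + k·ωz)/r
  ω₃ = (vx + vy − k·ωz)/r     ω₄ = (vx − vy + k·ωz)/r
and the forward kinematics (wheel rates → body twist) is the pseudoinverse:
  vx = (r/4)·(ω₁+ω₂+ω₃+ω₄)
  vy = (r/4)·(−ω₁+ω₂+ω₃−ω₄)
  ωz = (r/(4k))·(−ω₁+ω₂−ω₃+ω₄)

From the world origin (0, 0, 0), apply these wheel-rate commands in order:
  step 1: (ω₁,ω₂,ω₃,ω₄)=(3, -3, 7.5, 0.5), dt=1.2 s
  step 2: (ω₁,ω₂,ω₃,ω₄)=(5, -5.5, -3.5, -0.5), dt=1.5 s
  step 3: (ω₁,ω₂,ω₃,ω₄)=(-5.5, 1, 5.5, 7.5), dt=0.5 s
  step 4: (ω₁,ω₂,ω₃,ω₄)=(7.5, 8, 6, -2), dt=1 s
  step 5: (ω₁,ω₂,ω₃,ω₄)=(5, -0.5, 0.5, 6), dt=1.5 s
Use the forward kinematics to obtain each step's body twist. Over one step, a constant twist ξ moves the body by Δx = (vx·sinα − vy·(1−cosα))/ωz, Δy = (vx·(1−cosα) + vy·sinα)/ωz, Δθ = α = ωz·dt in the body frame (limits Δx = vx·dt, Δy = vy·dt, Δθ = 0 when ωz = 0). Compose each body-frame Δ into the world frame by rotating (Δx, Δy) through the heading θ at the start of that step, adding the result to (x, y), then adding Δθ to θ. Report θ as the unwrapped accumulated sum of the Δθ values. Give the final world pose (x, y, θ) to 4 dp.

(-0.7769, -0.7162, -2.1500)

step 1: ξ=(vx,vy,ωz)=(0.2000, 0.0250, -0.9286), dt=1.2 → body Δ=(0.2084, -0.0963, -1.1143) → world pose (0.2084, -0.0963, -1.1143)
step 2: ξ=(vx,vy,ωz)=(-0.1125, -0.3375, -0.5357), dt=1.5 → body Δ=(-0.3439, -0.3893, -0.8036) → world pose (-0.2926, 0.0408, -1.9179)
step 3: ξ=(vx,vy,ωz)=(0.2125, 0.1125, 0.6071), dt=0.5 → body Δ=(0.0962, 0.0714, 0.3036) → world pose (-0.2582, -0.0739, -1.6143)
step 4: ξ=(vx,vy,ωz)=(0.4875, 0.2125, -0.5357), dt=1.0 → body Δ=(0.5201, 0.0750, -0.5357) → world pose (-0.2059, -0.5968, -2.1500)
step 5: ξ=(vx,vy,ωz)=(0.2750, -0.2750, 0.0000), dt=1.5 → body Δ=(0.4125, -0.4125, 0.0000) → world pose (-0.7769, -0.7162, -2.1500)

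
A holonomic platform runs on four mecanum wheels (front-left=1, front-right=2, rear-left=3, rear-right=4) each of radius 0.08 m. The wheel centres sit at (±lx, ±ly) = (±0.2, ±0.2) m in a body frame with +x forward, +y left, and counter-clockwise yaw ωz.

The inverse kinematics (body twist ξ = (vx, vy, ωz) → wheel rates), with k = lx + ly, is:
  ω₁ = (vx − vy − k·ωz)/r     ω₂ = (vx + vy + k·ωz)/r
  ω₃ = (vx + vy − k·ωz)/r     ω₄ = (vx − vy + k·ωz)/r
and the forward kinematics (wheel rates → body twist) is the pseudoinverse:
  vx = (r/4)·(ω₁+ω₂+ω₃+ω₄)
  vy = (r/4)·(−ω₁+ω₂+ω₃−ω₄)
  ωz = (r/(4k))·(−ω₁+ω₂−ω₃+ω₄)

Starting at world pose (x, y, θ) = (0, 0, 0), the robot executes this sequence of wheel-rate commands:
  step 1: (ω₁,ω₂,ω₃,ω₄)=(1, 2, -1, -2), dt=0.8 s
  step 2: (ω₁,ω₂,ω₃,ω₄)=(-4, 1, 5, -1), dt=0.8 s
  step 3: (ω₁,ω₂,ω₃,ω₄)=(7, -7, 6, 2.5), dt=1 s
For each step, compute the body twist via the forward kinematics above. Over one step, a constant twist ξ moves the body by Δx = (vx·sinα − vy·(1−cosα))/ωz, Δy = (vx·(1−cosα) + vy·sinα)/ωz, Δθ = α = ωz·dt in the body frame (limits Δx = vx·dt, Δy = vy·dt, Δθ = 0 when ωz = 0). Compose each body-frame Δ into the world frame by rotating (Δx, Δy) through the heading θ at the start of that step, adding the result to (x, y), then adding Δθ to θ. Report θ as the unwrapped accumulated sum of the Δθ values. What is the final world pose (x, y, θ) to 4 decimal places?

step 1: ξ=(vx,vy,ωz)=(0.0000, 0.0400, 0.0000), dt=0.8 → body Δ=(0.0000, 0.0320, 0.0000) → world pose (0.0000, 0.0320, 0.0000)
step 2: ξ=(vx,vy,ωz)=(0.0200, 0.2200, -0.0500), dt=0.8 → body Δ=(0.0195, 0.1756, -0.0400) → world pose (0.0195, 0.2076, -0.0400)
step 3: ξ=(vx,vy,ωz)=(0.1700, -0.2100, -0.8750), dt=1.0 → body Δ=(0.0630, -0.2540, -0.8750) → world pose (0.0723, -0.0486, -0.9150)

(0.0723, -0.0486, -0.9150)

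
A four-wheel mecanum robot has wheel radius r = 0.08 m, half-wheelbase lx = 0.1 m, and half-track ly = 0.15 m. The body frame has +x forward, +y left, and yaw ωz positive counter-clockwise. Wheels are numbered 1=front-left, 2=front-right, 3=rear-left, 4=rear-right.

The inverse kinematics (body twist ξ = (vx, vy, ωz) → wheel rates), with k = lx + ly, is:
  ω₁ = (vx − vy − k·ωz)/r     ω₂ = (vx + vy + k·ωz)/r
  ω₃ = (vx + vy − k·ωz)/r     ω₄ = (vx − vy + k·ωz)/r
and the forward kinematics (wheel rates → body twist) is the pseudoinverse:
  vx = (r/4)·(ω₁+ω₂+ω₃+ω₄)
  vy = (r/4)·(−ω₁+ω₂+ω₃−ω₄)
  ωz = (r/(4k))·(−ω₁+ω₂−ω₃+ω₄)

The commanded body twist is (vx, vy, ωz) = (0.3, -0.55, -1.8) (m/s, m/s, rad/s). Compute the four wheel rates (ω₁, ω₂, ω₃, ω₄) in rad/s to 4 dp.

(16.2500, -8.7500, 2.5000, 5.0000)

k = lx + ly = 0.1 + 0.15 = 0.2500;  k·ωz = 0.2500·-1.8 = -0.4500
ω₁ (FL) = (vx − vy − k·ωz)/r = 1.3000/0.08 = 16.2500
ω₂ (FR) = (vx + vy + k·ωz)/r = -0.7000/0.08 = -8.7500
ω₃ (RL) = (vx + vy − k·ωz)/r = 0.2000/0.08 = 2.5000
ω₄ (RR) = (vx − vy + k·ωz)/r = 0.4000/0.08 = 5.0000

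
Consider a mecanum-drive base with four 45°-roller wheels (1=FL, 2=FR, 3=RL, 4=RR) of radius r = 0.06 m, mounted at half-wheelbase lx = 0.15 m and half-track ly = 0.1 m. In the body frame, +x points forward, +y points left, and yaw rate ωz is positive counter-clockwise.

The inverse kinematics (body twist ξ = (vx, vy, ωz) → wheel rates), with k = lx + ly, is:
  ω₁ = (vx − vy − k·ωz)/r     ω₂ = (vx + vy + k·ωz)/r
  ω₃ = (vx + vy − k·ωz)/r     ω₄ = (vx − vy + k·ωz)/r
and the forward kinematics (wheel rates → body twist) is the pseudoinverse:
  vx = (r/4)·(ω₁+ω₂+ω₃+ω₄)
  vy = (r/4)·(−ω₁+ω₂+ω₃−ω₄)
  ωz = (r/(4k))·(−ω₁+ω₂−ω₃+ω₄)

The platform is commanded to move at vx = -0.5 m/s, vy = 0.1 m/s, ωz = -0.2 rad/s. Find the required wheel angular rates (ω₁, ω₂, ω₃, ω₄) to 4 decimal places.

k = lx + ly = 0.15 + 0.1 = 0.2500;  k·ωz = 0.2500·-0.2 = -0.0500
ω₁ (FL) = (vx − vy − k·ωz)/r = -0.5500/0.06 = -9.1667
ω₂ (FR) = (vx + vy + k·ωz)/r = -0.4500/0.06 = -7.5000
ω₃ (RL) = (vx + vy − k·ωz)/r = -0.3500/0.06 = -5.8333
ω₄ (RR) = (vx − vy + k·ωz)/r = -0.6500/0.06 = -10.8333

(-9.1667, -7.5000, -5.8333, -10.8333)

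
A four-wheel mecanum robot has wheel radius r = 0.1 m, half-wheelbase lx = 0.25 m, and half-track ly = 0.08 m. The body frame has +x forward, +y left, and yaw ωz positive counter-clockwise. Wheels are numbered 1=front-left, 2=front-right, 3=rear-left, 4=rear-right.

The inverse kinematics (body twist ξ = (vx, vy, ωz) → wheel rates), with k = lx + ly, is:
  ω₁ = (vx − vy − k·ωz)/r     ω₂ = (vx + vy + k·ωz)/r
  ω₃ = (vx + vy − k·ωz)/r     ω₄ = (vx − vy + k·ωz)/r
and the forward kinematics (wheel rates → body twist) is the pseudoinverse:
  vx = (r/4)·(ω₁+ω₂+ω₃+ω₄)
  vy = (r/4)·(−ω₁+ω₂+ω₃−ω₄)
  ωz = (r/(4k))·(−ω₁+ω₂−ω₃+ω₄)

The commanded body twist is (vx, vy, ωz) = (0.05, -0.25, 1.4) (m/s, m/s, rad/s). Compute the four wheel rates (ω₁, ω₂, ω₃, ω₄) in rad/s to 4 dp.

(-1.6200, 2.6200, -6.6200, 7.6200)

k = lx + ly = 0.25 + 0.08 = 0.3300;  k·ωz = 0.3300·1.4 = 0.4620
ω₁ (FL) = (vx − vy − k·ωz)/r = -0.1620/0.1 = -1.6200
ω₂ (FR) = (vx + vy + k·ωz)/r = 0.2620/0.1 = 2.6200
ω₃ (RL) = (vx + vy − k·ωz)/r = -0.6620/0.1 = -6.6200
ω₄ (RR) = (vx − vy + k·ωz)/r = 0.7620/0.1 = 7.6200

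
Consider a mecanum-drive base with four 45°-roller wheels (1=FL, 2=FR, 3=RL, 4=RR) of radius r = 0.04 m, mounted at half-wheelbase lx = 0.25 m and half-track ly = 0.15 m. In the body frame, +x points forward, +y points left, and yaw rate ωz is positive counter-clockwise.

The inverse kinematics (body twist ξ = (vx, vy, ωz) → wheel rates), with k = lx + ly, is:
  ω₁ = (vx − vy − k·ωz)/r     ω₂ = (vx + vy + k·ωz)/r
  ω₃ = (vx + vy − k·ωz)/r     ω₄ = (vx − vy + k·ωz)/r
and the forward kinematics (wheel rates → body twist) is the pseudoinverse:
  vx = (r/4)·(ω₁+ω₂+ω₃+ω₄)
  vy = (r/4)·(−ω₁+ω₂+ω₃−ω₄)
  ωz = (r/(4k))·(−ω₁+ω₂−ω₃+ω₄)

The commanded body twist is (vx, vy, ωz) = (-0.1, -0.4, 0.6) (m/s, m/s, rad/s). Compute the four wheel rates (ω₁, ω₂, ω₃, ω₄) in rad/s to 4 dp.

k = lx + ly = 0.25 + 0.15 = 0.4000;  k·ωz = 0.4000·0.6 = 0.2400
ω₁ (FL) = (vx − vy − k·ωz)/r = 0.0600/0.04 = 1.5000
ω₂ (FR) = (vx + vy + k·ωz)/r = -0.2600/0.04 = -6.5000
ω₃ (RL) = (vx + vy − k·ωz)/r = -0.7400/0.04 = -18.5000
ω₄ (RR) = (vx − vy + k·ωz)/r = 0.5400/0.04 = 13.5000

(1.5000, -6.5000, -18.5000, 13.5000)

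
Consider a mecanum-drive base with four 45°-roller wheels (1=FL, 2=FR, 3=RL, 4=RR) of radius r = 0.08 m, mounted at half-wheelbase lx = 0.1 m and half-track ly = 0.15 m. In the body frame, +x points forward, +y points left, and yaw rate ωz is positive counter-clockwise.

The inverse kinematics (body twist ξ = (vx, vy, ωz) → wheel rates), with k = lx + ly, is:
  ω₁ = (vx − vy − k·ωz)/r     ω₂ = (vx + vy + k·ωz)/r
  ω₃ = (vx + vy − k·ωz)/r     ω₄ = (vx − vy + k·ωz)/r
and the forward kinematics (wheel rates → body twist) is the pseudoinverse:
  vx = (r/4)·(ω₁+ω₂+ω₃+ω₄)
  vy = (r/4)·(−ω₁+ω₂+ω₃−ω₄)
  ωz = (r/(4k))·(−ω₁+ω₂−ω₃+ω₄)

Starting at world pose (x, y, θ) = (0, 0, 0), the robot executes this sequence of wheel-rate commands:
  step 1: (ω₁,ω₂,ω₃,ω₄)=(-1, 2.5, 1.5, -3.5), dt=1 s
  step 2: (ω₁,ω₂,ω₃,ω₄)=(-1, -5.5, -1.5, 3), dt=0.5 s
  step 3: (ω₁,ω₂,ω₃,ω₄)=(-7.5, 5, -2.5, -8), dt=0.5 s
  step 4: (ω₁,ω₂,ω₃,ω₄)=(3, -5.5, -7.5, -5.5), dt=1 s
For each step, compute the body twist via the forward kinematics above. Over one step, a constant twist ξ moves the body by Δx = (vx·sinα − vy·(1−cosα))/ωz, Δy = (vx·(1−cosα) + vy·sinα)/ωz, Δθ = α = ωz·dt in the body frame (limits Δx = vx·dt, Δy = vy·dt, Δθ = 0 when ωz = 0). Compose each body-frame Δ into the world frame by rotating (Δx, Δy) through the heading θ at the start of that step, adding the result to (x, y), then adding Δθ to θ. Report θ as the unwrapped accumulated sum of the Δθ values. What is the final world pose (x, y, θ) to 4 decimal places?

(-0.5191, 0.0876, -0.3600)

step 1: ξ=(vx,vy,ωz)=(-0.0100, 0.1700, -0.1200), dt=1.0 → body Δ=(0.0002, 0.1702, -0.1200) → world pose (0.0002, 0.1702, -0.1200)
step 2: ξ=(vx,vy,ωz)=(-0.1000, -0.1800, 0.0000), dt=0.5 → body Δ=(-0.0500, -0.0900, 0.0000) → world pose (-0.0602, 0.0868, -0.1200)
step 3: ξ=(vx,vy,ωz)=(-0.2600, 0.3600, 0.5600), dt=0.5 → body Δ=(-0.1533, 0.1596, 0.2800) → world pose (-0.1933, 0.2636, 0.1600)
step 4: ξ=(vx,vy,ωz)=(-0.3100, -0.2100, -0.5200), dt=1.0 → body Δ=(-0.3496, -0.1219, -0.5200) → world pose (-0.5191, 0.0876, -0.3600)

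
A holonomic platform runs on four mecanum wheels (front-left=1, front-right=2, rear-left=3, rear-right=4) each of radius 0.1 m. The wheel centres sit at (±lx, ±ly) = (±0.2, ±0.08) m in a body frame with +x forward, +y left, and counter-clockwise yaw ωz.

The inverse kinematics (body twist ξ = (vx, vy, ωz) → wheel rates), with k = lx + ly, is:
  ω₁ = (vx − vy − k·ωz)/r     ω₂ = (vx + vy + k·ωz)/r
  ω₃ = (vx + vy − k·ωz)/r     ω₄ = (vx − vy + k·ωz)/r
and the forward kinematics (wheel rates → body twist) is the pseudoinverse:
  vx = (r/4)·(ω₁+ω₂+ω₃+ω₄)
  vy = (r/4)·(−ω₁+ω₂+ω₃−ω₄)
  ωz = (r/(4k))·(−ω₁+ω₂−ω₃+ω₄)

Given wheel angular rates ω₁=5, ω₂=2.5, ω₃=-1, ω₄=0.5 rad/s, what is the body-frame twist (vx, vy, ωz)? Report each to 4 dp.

(0.1750, -0.1000, -0.0893)

k = lx + ly = 0.2 + 0.08 = 0.2800
ω₁+ω₂+ω₃+ω₄ = 7.0000  →  vx = (0.1/4)·7.0000 = 0.1750
−ω₁+ω₂+ω₃−ω₄ = -4.0000  →  vy = (0.1/4)·-4.0000 = -0.1000
−ω₁+ω₂−ω₃+ω₄ = -1.0000  →  ωz = (0.1/1.1200)·-1.0000 = -0.0893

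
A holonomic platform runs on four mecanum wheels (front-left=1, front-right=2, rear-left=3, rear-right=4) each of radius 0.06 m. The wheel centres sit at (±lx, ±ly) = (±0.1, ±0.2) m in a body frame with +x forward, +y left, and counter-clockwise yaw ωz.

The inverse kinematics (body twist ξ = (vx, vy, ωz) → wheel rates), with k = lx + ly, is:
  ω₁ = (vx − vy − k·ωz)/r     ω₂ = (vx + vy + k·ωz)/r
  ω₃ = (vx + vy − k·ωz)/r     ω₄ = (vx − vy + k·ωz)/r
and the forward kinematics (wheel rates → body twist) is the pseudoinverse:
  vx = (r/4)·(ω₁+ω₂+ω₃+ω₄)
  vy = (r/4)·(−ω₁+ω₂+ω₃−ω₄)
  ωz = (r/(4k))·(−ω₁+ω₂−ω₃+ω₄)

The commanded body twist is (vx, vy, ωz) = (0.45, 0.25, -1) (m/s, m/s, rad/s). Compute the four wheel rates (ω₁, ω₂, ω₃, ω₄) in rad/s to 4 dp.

k = lx + ly = 0.1 + 0.2 = 0.3000;  k·ωz = 0.3000·-1 = -0.3000
ω₁ (FL) = (vx − vy − k·ωz)/r = 0.5000/0.06 = 8.3333
ω₂ (FR) = (vx + vy + k·ωz)/r = 0.4000/0.06 = 6.6667
ω₃ (RL) = (vx + vy − k·ωz)/r = 1.0000/0.06 = 16.6667
ω₄ (RR) = (vx − vy + k·ωz)/r = -0.1000/0.06 = -1.6667

(8.3333, 6.6667, 16.6667, -1.6667)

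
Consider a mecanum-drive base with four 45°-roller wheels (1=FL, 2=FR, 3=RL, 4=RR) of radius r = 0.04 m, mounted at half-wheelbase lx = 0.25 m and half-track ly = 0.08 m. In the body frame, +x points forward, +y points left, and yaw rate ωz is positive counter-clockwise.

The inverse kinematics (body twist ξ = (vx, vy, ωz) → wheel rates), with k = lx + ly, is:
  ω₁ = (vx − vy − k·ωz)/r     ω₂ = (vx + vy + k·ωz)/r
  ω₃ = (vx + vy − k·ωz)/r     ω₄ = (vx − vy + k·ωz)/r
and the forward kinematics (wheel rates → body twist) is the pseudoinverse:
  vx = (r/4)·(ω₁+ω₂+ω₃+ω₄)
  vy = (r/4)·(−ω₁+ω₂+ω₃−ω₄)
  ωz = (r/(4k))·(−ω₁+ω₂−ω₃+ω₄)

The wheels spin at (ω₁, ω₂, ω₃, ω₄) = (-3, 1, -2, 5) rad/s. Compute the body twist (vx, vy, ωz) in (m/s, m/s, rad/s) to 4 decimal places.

k = lx + ly = 0.25 + 0.08 = 0.3300
ω₁+ω₂+ω₃+ω₄ = 1.0000  →  vx = (0.04/4)·1.0000 = 0.0100
−ω₁+ω₂+ω₃−ω₄ = -3.0000  →  vy = (0.04/4)·-3.0000 = -0.0300
−ω₁+ω₂−ω₃+ω₄ = 11.0000  →  ωz = (0.04/1.3200)·11.0000 = 0.3333

(0.0100, -0.0300, 0.3333)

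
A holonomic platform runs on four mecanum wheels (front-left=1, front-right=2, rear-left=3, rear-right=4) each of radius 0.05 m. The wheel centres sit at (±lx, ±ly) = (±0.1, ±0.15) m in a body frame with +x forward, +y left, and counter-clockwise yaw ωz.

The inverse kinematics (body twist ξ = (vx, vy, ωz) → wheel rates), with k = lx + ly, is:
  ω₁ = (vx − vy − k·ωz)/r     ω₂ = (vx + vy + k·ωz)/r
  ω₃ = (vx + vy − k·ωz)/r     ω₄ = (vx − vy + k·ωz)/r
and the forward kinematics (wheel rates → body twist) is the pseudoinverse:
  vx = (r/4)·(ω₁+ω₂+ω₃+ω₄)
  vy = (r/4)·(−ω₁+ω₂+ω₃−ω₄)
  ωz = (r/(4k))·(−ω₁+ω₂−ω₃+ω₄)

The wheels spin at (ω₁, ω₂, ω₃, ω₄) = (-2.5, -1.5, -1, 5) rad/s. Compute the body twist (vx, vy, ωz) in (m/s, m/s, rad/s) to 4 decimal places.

(0.0000, -0.0625, 0.3500)

k = lx + ly = 0.1 + 0.15 = 0.2500
ω₁+ω₂+ω₃+ω₄ = 0.0000  →  vx = (0.05/4)·0.0000 = 0.0000
−ω₁+ω₂+ω₃−ω₄ = -5.0000  →  vy = (0.05/4)·-5.0000 = -0.0625
−ω₁+ω₂−ω₃+ω₄ = 7.0000  →  ωz = (0.05/1.0000)·7.0000 = 0.3500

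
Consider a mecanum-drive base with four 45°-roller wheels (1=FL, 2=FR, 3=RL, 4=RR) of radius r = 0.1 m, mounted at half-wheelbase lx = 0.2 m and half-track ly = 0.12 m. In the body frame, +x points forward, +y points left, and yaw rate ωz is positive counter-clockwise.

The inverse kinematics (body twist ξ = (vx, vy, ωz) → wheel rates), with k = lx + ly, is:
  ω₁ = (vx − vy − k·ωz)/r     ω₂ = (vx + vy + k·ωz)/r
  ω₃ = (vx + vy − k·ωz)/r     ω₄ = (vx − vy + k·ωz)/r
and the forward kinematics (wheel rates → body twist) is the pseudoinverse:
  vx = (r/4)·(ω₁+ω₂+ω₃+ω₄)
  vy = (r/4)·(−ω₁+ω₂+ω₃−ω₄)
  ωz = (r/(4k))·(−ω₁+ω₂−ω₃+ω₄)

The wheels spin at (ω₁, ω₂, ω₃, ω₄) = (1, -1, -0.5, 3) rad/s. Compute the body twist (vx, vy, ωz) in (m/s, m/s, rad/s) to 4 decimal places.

k = lx + ly = 0.2 + 0.12 = 0.3200
ω₁+ω₂+ω₃+ω₄ = 2.5000  →  vx = (0.1/4)·2.5000 = 0.0625
−ω₁+ω₂+ω₃−ω₄ = -5.5000  →  vy = (0.1/4)·-5.5000 = -0.1375
−ω₁+ω₂−ω₃+ω₄ = 1.5000  →  ωz = (0.1/1.2800)·1.5000 = 0.1172

(0.0625, -0.1375, 0.1172)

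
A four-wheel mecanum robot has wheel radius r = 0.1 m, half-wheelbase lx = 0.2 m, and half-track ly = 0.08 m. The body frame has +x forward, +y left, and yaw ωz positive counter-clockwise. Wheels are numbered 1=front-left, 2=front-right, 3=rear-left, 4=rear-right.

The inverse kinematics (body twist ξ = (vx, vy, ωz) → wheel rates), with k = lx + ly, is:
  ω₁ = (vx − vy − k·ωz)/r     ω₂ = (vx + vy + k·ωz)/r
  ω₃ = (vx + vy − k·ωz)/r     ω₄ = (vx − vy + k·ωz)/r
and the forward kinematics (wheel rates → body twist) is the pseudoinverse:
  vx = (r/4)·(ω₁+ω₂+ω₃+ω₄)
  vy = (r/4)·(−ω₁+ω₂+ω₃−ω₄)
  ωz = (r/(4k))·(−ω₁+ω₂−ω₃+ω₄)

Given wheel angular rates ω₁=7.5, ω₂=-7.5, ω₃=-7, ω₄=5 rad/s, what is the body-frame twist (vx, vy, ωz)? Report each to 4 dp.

(-0.0500, -0.6750, -0.2679)

k = lx + ly = 0.2 + 0.08 = 0.2800
ω₁+ω₂+ω₃+ω₄ = -2.0000  →  vx = (0.1/4)·-2.0000 = -0.0500
−ω₁+ω₂+ω₃−ω₄ = -27.0000  →  vy = (0.1/4)·-27.0000 = -0.6750
−ω₁+ω₂−ω₃+ω₄ = -3.0000  →  ωz = (0.1/1.1200)·-3.0000 = -0.2679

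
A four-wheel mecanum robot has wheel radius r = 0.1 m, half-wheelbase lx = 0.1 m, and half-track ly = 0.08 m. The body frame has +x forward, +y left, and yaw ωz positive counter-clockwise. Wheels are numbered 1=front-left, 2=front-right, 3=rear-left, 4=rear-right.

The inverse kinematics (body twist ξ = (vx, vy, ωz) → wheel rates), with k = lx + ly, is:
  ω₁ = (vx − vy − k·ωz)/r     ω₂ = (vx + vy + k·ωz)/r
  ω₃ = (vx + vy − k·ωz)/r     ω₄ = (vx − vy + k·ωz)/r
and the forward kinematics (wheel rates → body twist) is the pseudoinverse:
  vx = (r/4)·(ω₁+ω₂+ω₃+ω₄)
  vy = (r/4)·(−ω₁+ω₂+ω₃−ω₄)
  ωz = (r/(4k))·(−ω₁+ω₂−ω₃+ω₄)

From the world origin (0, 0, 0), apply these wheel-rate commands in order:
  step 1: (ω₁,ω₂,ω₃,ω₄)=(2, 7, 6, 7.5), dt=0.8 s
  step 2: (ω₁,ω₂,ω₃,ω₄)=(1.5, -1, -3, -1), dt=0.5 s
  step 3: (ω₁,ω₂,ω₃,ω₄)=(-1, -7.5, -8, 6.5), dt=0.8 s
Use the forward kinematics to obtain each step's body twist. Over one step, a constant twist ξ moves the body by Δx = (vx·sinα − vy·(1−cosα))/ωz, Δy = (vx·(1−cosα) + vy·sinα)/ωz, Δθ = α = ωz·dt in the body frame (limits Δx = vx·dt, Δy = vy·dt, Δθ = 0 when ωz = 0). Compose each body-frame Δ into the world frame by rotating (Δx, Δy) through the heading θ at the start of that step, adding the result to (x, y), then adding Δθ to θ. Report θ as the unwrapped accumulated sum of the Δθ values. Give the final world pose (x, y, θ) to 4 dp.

step 1: ξ=(vx,vy,ωz)=(0.5625, 0.0875, 0.9028), dt=0.8 → body Δ=(0.3877, 0.2196, 0.7222) → world pose (0.3877, 0.2196, 0.7222)
step 2: ξ=(vx,vy,ωz)=(-0.0875, -0.1125, -0.0694), dt=0.5 → body Δ=(-0.0447, -0.0555, -0.0347) → world pose (0.3908, 0.1484, 0.6875)
step 3: ξ=(vx,vy,ωz)=(-0.2500, -0.5250, 1.1111), dt=0.8 → body Δ=(0.0000, -0.4500, 0.8889) → world pose (0.6764, -0.1993, 1.5764)

(0.6764, -0.1993, 1.5764)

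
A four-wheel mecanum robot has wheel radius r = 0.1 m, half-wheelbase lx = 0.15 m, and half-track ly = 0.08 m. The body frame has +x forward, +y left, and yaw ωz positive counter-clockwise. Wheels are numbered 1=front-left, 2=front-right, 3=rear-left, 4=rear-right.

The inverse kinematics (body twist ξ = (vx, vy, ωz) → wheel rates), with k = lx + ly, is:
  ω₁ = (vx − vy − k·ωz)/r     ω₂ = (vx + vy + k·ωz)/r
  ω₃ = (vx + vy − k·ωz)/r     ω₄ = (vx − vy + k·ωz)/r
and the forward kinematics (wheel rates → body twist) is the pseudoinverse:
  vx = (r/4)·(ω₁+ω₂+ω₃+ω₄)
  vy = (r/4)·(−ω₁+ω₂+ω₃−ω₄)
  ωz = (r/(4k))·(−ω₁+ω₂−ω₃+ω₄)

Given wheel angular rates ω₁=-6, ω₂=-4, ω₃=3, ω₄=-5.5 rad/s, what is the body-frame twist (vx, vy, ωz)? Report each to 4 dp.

k = lx + ly = 0.15 + 0.08 = 0.2300
ω₁+ω₂+ω₃+ω₄ = -12.5000  →  vx = (0.1/4)·-12.5000 = -0.3125
−ω₁+ω₂+ω₃−ω₄ = 10.5000  →  vy = (0.1/4)·10.5000 = 0.2625
−ω₁+ω₂−ω₃+ω₄ = -6.5000  →  ωz = (0.1/0.9200)·-6.5000 = -0.7065

(-0.3125, 0.2625, -0.7065)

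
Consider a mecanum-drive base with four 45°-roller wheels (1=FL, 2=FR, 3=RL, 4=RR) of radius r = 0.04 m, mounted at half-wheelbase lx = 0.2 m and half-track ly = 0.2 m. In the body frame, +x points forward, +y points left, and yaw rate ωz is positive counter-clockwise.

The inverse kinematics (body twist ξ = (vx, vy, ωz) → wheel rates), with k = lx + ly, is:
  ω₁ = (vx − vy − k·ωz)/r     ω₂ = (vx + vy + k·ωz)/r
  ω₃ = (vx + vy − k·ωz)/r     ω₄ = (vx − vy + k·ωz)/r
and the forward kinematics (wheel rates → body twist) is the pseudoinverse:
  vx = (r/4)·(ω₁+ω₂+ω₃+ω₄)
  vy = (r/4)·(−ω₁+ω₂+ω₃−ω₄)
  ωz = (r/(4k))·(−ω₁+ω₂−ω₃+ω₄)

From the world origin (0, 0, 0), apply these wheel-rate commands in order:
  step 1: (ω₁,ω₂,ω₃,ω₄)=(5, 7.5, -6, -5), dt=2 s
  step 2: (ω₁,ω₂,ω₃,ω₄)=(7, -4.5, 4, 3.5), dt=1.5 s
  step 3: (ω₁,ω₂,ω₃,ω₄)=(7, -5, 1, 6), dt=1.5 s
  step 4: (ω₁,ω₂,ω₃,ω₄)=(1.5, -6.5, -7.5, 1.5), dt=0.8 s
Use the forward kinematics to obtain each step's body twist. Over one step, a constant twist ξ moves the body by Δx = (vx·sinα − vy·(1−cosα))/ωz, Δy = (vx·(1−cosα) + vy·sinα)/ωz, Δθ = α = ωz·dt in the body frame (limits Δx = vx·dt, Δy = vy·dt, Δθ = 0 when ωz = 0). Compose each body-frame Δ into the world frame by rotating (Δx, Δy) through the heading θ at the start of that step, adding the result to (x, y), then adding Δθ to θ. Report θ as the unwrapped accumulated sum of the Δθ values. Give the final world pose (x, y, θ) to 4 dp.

step 1: ξ=(vx,vy,ωz)=(0.0150, 0.0150, 0.0875), dt=2.0 → body Δ=(0.0272, 0.0325, 0.1750) → world pose (0.0272, 0.0325, 0.1750)
step 2: ξ=(vx,vy,ωz)=(0.1000, -0.1100, -0.3000), dt=1.5 → body Δ=(0.1085, -0.1927, -0.4500) → world pose (0.1676, -0.1384, -0.2750)
step 3: ξ=(vx,vy,ωz)=(0.0900, -0.1700, -0.1750), dt=1.5 → body Δ=(0.1002, -0.2697, -0.2625) → world pose (0.1908, -0.4251, -0.5375)
step 4: ξ=(vx,vy,ωz)=(-0.1100, -0.1700, 0.0250), dt=0.8 → body Δ=(-0.0866, -0.1369, 0.0200) → world pose (0.0463, -0.4984, -0.5175)

(0.0463, -0.4984, -0.5175)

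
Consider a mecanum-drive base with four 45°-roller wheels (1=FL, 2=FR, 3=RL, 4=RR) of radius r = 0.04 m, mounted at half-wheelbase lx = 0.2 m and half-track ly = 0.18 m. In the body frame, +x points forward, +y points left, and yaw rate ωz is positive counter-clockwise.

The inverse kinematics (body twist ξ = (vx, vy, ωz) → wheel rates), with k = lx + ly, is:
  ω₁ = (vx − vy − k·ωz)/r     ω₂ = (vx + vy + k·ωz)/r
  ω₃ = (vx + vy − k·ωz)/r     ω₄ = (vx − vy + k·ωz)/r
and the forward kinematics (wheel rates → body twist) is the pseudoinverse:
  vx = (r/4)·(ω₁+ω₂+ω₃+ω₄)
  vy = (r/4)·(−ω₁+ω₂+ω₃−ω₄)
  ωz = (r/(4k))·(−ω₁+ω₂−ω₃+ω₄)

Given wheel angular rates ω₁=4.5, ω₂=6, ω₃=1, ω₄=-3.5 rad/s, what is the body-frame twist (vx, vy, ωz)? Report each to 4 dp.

k = lx + ly = 0.2 + 0.18 = 0.3800
ω₁+ω₂+ω₃+ω₄ = 8.0000  →  vx = (0.04/4)·8.0000 = 0.0800
−ω₁+ω₂+ω₃−ω₄ = 6.0000  →  vy = (0.04/4)·6.0000 = 0.0600
−ω₁+ω₂−ω₃+ω₄ = -3.0000  →  ωz = (0.04/1.5200)·-3.0000 = -0.0789

(0.0800, 0.0600, -0.0789)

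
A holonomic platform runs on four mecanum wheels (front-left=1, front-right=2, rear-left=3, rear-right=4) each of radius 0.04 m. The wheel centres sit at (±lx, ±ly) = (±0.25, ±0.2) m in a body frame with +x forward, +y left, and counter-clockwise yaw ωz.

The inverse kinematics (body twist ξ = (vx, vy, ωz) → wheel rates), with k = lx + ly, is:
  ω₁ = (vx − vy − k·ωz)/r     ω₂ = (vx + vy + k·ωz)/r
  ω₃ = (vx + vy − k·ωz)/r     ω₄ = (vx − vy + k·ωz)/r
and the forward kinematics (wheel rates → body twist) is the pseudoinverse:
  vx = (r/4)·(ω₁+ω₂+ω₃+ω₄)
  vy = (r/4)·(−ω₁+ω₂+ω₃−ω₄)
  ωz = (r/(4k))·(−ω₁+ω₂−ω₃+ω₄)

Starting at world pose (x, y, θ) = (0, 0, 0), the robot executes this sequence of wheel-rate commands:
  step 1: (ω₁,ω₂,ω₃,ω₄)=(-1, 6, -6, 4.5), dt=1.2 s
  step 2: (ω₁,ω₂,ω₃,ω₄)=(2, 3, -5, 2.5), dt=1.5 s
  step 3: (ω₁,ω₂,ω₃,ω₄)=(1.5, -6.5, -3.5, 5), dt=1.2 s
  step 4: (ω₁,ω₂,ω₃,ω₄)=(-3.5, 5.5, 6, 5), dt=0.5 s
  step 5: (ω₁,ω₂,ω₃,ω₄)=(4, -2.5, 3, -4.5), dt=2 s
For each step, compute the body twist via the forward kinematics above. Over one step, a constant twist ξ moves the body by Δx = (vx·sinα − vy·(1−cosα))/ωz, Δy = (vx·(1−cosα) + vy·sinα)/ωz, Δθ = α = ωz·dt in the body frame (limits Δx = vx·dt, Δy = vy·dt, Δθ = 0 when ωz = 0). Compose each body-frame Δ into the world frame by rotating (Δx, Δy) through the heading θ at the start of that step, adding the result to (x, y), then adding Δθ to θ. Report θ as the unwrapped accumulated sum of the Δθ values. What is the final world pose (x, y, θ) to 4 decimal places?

step 1: ξ=(vx,vy,ωz)=(0.0350, -0.0350, 0.3889), dt=1.2 → body Δ=(0.0501, -0.0309, 0.4667) → world pose (0.0501, -0.0309, 0.4667)
step 2: ξ=(vx,vy,ωz)=(0.0250, -0.0650, 0.1889), dt=1.5 → body Δ=(0.0507, -0.0909, 0.2833) → world pose (0.1363, -0.0893, 0.7500)
step 3: ξ=(vx,vy,ωz)=(-0.0350, -0.1650, 0.0111), dt=1.2 → body Δ=(-0.0407, -0.1983, 0.0133) → world pose (0.2417, -0.2621, 0.7633)
step 4: ξ=(vx,vy,ωz)=(0.1300, 0.1000, 0.1778), dt=0.5 → body Δ=(0.0627, 0.0528, 0.0889) → world pose (0.2505, -0.1805, 0.8522)
step 5: ξ=(vx,vy,ωz)=(0.0000, 0.0100, -0.3111), dt=2.0 → body Δ=(0.0060, 0.0187, -0.6222) → world pose (0.2404, -0.1637, 0.2300)

(0.2404, -0.1637, 0.2300)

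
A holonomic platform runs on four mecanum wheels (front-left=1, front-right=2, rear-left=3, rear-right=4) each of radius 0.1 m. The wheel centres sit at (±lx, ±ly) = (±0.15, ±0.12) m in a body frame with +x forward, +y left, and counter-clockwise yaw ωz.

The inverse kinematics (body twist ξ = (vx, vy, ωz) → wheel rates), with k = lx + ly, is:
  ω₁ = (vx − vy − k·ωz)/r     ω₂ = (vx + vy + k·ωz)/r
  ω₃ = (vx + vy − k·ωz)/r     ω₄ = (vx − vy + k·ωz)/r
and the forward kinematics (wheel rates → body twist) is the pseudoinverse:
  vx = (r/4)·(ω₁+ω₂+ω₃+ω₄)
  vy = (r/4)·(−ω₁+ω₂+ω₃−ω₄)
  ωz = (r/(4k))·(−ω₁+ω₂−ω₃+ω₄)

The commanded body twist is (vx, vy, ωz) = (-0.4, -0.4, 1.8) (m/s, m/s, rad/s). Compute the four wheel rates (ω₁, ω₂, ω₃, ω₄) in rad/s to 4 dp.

k = lx + ly = 0.15 + 0.12 = 0.2700;  k·ωz = 0.2700·1.8 = 0.4860
ω₁ (FL) = (vx − vy − k·ωz)/r = -0.4860/0.1 = -4.8600
ω₂ (FR) = (vx + vy + k·ωz)/r = -0.3140/0.1 = -3.1400
ω₃ (RL) = (vx + vy − k·ωz)/r = -1.2860/0.1 = -12.8600
ω₄ (RR) = (vx − vy + k·ωz)/r = 0.4860/0.1 = 4.8600

(-4.8600, -3.1400, -12.8600, 4.8600)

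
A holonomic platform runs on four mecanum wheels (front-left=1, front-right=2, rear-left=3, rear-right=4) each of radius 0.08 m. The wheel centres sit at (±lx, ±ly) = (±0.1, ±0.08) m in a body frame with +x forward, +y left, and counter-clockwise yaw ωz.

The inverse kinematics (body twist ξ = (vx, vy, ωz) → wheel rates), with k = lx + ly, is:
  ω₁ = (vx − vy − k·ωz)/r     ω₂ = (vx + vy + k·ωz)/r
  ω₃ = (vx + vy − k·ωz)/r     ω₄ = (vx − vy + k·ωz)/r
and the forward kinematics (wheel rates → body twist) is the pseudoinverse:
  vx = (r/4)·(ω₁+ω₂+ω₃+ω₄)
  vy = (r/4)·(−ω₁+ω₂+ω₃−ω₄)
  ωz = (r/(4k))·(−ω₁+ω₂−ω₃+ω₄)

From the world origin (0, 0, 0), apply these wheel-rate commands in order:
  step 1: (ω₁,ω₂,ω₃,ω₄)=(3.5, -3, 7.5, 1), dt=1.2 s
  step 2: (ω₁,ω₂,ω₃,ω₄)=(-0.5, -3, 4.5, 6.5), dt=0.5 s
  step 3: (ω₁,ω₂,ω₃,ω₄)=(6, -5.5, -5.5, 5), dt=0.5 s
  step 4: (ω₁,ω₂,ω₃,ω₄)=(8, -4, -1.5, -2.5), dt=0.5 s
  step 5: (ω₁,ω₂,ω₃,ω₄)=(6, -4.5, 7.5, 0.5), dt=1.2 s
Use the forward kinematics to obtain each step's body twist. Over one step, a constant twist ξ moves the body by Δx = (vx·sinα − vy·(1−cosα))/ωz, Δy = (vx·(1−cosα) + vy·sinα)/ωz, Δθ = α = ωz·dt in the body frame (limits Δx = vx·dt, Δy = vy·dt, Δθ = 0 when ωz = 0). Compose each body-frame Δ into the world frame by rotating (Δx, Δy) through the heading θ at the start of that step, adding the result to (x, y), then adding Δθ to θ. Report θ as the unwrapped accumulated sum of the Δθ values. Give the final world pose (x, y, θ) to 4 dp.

(-0.3541, 0.0503, -4.8722)

step 1: ξ=(vx,vy,ωz)=(0.1800, 0.0000, -1.4444), dt=1.2 → body Δ=(0.1230, -0.1448, -1.7333) → world pose (0.1230, -0.1448, -1.7333)
step 2: ξ=(vx,vy,ωz)=(0.1500, -0.0900, -0.0556), dt=0.5 → body Δ=(0.0744, -0.0460, -0.0278) → world pose (0.0655, -0.2107, -1.7611)
step 3: ξ=(vx,vy,ωz)=(0.0000, -0.4400, -0.1111), dt=0.5 → body Δ=(-0.0061, -0.2199, -0.0556) → world pose (-0.1493, -0.1631, -1.8167)
step 4: ξ=(vx,vy,ωz)=(0.0000, -0.2200, -1.4444), dt=0.5 → body Δ=(-0.0380, -0.1007, -0.7222) → world pose (-0.2377, -0.1017, -2.5389)
step 5: ξ=(vx,vy,ωz)=(0.1900, -0.0700, -1.9444), dt=1.2 → body Δ=(0.0098, -0.1912, -2.3333) → world pose (-0.3541, 0.0503, -4.8722)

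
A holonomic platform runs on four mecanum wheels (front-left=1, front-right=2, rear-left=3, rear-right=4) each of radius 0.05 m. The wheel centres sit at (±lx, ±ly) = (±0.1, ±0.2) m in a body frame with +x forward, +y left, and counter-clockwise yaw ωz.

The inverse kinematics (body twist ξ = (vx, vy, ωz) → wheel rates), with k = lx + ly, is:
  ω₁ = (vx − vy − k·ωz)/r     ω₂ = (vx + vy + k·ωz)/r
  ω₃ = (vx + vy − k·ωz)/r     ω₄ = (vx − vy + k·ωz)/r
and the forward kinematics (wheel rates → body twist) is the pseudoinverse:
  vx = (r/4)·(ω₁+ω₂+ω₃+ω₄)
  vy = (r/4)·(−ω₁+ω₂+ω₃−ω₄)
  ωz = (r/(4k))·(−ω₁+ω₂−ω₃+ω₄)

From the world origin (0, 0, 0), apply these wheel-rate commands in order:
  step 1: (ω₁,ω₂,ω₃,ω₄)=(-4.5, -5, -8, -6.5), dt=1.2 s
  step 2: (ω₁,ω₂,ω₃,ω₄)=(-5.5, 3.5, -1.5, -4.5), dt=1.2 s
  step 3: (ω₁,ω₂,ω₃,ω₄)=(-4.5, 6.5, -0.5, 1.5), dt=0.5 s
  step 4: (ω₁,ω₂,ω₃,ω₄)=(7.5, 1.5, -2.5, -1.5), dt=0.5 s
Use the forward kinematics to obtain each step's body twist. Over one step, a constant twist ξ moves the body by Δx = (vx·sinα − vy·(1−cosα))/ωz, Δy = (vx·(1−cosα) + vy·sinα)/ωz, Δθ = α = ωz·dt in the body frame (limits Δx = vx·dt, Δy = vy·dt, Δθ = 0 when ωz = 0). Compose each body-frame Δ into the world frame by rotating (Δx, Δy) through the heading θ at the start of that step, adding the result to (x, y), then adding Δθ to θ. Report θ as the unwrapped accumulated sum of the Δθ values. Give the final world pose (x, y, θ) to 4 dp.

step 1: ξ=(vx,vy,ωz)=(-0.3000, -0.0250, 0.0417), dt=1.2 → body Δ=(-0.3591, -0.0390, 0.0500) → world pose (-0.3591, -0.0390, 0.0500)
step 2: ξ=(vx,vy,ωz)=(-0.1000, 0.1500, 0.2500), dt=1.2 → body Δ=(-0.1450, 0.1594, 0.3000) → world pose (-0.5119, 0.1130, 0.3500)
step 3: ξ=(vx,vy,ωz)=(0.0375, 0.1125, 0.5417), dt=0.5 → body Δ=(0.0110, 0.0581, 0.2708) → world pose (-0.5215, 0.1713, 0.6208)
step 4: ξ=(vx,vy,ωz)=(0.0625, -0.0875, -0.2083), dt=0.5 → body Δ=(0.0289, -0.0453, -0.1042) → world pose (-0.4717, 0.1513, 0.5167)

(-0.4717, 0.1513, 0.5167)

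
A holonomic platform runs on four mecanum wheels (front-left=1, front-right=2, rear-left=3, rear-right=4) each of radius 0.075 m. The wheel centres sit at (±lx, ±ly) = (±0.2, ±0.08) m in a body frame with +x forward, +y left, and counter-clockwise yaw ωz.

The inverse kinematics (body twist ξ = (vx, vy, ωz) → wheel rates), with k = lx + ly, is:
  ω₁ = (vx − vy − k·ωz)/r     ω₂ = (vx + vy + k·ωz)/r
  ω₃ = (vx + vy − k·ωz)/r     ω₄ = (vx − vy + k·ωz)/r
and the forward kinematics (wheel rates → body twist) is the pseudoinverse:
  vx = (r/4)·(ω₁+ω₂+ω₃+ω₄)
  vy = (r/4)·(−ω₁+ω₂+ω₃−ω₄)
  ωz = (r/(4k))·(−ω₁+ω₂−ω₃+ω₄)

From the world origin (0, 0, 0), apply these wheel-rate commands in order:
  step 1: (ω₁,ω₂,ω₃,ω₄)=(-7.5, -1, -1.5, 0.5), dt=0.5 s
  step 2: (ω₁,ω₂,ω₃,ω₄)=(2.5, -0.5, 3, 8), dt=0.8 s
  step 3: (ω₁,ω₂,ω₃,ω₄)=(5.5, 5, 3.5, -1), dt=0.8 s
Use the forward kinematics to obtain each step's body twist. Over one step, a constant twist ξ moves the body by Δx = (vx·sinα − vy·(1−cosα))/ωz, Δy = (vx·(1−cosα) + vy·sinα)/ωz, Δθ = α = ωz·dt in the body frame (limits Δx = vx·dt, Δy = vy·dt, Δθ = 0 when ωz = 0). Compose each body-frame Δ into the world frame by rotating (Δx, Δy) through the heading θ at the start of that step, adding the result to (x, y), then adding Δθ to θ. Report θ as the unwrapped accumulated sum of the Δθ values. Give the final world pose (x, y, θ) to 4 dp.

(0.3026, 0.0880, 0.1239)

step 1: ξ=(vx,vy,ωz)=(-0.1781, 0.0844, 0.5692), dt=0.5 → body Δ=(-0.0938, 0.0290, 0.2846) → world pose (-0.0938, 0.0290, 0.2846)
step 2: ξ=(vx,vy,ωz)=(0.2437, -0.1500, 0.1339), dt=0.8 → body Δ=(0.2010, -0.1093, 0.1071) → world pose (0.1298, -0.0195, 0.3917)
step 3: ξ=(vx,vy,ωz)=(0.2437, 0.0750, -0.3348), dt=0.8 → body Δ=(0.2007, 0.0333, -0.2679) → world pose (0.3026, 0.0880, 0.1239)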